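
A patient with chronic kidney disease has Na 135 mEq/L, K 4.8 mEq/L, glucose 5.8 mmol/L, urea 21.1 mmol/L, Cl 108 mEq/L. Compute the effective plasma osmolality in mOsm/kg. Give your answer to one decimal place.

Effective osmolality excludes urea (freely permeant across cell membranes):
2·Na + glucose
= 2·135 + 5.8
= 270 + 5.8
= 275.8 mOsm/kg

275.8 mOsm/kg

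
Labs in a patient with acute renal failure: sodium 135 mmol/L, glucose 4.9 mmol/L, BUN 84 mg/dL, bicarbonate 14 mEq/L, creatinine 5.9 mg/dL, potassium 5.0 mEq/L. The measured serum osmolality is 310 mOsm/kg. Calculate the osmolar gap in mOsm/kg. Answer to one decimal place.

5.1 mOsm/kg

Calculated osmolality = 2·Na + glucose + BUN/2.8
= 2·135 + 4.9 + 84/2.8
= 270 + 4.90 + 30
= 304.9 mOsm/kg ≈ 304.9 mOsm/kg
Osmolar gap = measured − calculated = 310 − 304.9 = 5.1 mOsm/kg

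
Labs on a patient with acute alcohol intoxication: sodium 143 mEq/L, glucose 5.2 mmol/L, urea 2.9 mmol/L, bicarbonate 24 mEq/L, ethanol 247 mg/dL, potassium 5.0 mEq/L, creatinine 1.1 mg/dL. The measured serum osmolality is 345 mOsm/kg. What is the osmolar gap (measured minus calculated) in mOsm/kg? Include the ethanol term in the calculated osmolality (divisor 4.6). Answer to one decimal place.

-2.8 mOsm/kg

Calculated osmolality = 2·Na + glucose + urea + ethanol/4.6
= 2·143 + 5.2 + 2.9 + 247/4.6
= 286 + 5.20 + 2.90 + 53.70
= 347.8 mOsm/kg ≈ 347.8 mOsm/kg
Osmolar gap = measured − calculated = 345 − 347.8 = -2.8 mOsm/kg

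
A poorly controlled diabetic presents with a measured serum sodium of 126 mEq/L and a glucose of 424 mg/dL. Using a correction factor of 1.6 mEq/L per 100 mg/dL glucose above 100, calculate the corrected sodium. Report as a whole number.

Corrected Na = measured Na + 1.6 · (glucose − 100)/100
= 126 + 1.6 · (424 − 100)/100
= 126 + 5.2
= 131.2 mEq/L

131 mEq/L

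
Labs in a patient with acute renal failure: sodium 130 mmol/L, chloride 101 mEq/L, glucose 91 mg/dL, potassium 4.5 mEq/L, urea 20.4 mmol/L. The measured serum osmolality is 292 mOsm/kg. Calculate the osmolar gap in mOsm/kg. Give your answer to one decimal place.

6.5 mOsm/kg

Calculated osmolality = 2·Na + glucose/18 + urea
= 2·130 + 91/18 + 20.4
= 260 + 5.06 + 20.40
= 285.46 mOsm/kg ≈ 285.5 mOsm/kg
Osmolar gap = measured − calculated = 292 − 285.5 = 6.5 mOsm/kg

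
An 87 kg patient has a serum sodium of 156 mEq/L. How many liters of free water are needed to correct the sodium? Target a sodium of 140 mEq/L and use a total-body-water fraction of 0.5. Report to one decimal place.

TBW = 0.5 · 87 = 43.5 L
Free water deficit = TBW · (Na/140 − 1)
= 43.5 · (156/140 − 1)
= 43.5 · 0.1143
= 4.97 L

5.0 L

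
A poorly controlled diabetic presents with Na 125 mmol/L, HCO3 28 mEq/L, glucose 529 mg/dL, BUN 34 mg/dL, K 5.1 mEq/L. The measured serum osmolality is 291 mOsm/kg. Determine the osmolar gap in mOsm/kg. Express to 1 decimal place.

Calculated osmolality = 2·Na + glucose/18 + BUN/2.8
= 2·125 + 529/18 + 34/2.8
= 250 + 29.39 + 12.14
= 291.53 mOsm/kg ≈ 291.5 mOsm/kg
Osmolar gap = measured − calculated = 291 − 291.5 = -0.5 mOsm/kg

-0.5 mOsm/kg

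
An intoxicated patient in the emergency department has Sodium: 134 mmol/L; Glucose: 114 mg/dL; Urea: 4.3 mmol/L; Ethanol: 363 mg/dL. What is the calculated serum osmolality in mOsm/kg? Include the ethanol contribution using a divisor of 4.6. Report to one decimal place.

357.5 mOsm/kg

Calculated osmolality = 2·Na + glucose/18 + urea + ethanol/4.6
= 2·134 + 114/18 + 4.3 + 363/4.6
= 268 + 6.33 + 4.30 + 78.91
= 357.54 mOsm/kg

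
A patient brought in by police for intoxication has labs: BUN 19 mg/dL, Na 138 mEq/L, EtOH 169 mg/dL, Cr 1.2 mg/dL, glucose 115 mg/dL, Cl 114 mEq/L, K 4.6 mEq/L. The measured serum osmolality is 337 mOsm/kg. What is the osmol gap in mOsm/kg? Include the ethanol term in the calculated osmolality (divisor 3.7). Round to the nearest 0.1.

Calculated osmolality = 2·Na + glucose/18 + BUN/2.8 + ethanol/3.7
= 2·138 + 115/18 + 19/2.8 + 169/3.7
= 276 + 6.39 + 6.79 + 45.68
= 334.86 mOsm/kg ≈ 334.9 mOsm/kg
Osmolar gap = measured − calculated = 337 − 334.9 = 2.1 mOsm/kg

2.1 mOsm/kg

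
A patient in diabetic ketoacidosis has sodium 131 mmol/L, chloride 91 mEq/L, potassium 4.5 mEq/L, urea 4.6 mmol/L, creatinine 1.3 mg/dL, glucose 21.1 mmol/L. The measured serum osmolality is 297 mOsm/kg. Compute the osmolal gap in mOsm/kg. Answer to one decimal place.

Calculated osmolality = 2·Na + glucose + urea
= 2·131 + 21.1 + 4.6
= 262 + 21.10 + 4.60
= 287.7 mOsm/kg ≈ 287.7 mOsm/kg
Osmolar gap = measured − calculated = 297 − 287.7 = 9.3 mOsm/kg

9.3 mOsm/kg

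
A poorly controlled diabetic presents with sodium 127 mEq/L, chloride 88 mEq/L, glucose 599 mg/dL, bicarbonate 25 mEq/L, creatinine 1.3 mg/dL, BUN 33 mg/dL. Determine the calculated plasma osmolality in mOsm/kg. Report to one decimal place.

299.1 mOsm/kg

Calculated osmolality = 2·Na + glucose/18 + BUN/2.8
= 2·127 + 599/18 + 33/2.8
= 254 + 33.28 + 11.79
= 299.07 mOsm/kg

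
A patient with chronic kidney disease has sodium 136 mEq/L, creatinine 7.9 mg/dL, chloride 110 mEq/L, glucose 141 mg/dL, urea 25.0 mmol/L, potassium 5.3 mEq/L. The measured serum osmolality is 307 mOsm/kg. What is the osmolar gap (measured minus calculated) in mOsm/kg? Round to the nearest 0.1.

2.2 mOsm/kg

Calculated osmolality = 2·Na + glucose/18 + urea
= 2·136 + 141/18 + 25
= 272 + 7.83 + 25
= 304.83 mOsm/kg ≈ 304.8 mOsm/kg
Osmolar gap = measured − calculated = 307 − 304.8 = 2.2 mOsm/kg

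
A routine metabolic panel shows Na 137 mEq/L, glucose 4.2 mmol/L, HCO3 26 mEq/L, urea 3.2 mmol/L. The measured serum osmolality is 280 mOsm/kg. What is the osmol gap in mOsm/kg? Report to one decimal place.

Calculated osmolality = 2·Na + glucose + urea
= 2·137 + 4.2 + 3.2
= 274 + 4.20 + 3.20
= 281.4 mOsm/kg ≈ 281.4 mOsm/kg
Osmolar gap = measured − calculated = 280 − 281.4 = -1.4 mOsm/kg

-1.4 mOsm/kg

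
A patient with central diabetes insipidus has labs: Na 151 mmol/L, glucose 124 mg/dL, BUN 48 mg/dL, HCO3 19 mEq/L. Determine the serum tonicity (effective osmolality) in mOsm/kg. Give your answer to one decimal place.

308.9 mOsm/kg

Effective osmolality excludes urea (freely permeant across cell membranes):
2·Na + glucose/18
= 2·151 + 124/18
= 302 + 6.89
= 308.89 mOsm/kg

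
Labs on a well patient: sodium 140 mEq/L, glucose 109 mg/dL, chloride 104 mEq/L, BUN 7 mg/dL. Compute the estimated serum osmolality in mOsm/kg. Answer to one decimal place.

Calculated osmolality = 2·Na + glucose/18 + BUN/2.8
= 2·140 + 109/18 + 7/2.8
= 280 + 6.06 + 2.50
= 288.56 mOsm/kg

288.6 mOsm/kg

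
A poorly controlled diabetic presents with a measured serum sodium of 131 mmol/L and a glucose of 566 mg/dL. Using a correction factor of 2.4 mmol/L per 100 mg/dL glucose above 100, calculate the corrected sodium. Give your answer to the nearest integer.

Corrected Na = measured Na + 2.4 · (glucose − 100)/100
= 131 + 2.4 · (566 − 100)/100
= 131 + 11.2
= 142.2 mmol/L

142 mmol/L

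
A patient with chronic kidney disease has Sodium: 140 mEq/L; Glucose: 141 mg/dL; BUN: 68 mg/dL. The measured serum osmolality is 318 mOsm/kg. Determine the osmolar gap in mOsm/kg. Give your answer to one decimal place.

5.9 mOsm/kg

Calculated osmolality = 2·Na + glucose/18 + BUN/2.8
= 2·140 + 141/18 + 68/2.8
= 280 + 7.83 + 24.29
= 312.12 mOsm/kg ≈ 312.1 mOsm/kg
Osmolar gap = measured − calculated = 318 − 312.1 = 5.9 mOsm/kg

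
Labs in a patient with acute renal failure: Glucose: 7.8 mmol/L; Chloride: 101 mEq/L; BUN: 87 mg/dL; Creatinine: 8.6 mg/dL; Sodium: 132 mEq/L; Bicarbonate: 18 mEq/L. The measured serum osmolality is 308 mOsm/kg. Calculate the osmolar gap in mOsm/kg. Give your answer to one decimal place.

Calculated osmolality = 2·Na + glucose + BUN/2.8
= 2·132 + 7.8 + 87/2.8
= 264 + 7.80 + 31.07
= 302.87 mOsm/kg ≈ 302.9 mOsm/kg
Osmolar gap = measured − calculated = 308 − 302.9 = 5.1 mOsm/kg

5.1 mOsm/kg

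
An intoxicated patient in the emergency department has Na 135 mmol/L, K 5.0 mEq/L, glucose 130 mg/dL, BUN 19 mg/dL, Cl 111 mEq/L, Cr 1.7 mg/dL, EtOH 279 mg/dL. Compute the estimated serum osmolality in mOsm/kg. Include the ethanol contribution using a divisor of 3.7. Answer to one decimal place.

Calculated osmolality = 2·Na + glucose/18 + BUN/2.8 + ethanol/3.7
= 2·135 + 130/18 + 19/2.8 + 279/3.7
= 270 + 7.22 + 6.79 + 75.41
= 359.42 mOsm/kg

359.4 mOsm/kg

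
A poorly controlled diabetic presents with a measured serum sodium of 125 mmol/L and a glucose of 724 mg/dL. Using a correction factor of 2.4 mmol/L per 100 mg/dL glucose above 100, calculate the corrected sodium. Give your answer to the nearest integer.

Corrected Na = measured Na + 2.4 · (glucose − 100)/100
= 125 + 2.4 · (724 − 100)/100
= 125 + 15
= 140 mmol/L

140 mmol/L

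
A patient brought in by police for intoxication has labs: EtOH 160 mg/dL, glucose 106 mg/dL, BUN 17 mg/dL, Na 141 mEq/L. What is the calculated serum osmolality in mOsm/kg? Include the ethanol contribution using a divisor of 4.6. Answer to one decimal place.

328.7 mOsm/kg

Calculated osmolality = 2·Na + glucose/18 + BUN/2.8 + ethanol/4.6
= 2·141 + 106/18 + 17/2.8 + 160/4.6
= 282 + 5.89 + 6.07 + 34.78
= 328.74 mOsm/kg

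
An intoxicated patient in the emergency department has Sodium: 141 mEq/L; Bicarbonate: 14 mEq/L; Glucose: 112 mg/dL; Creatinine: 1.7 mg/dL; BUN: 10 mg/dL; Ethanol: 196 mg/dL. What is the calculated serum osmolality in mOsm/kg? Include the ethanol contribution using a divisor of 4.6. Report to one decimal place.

334.4 mOsm/kg

Calculated osmolality = 2·Na + glucose/18 + BUN/2.8 + ethanol/4.6
= 2·141 + 112/18 + 10/2.8 + 196/4.6
= 282 + 6.22 + 3.57 + 42.61
= 334.4 mOsm/kg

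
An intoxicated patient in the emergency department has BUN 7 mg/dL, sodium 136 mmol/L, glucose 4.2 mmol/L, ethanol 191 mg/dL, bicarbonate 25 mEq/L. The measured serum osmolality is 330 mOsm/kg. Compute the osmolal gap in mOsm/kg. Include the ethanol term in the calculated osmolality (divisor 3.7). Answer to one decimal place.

Calculated osmolality = 2·Na + glucose + BUN/2.8 + ethanol/3.7
= 2·136 + 4.2 + 7/2.8 + 191/3.7
= 272 + 4.20 + 2.50 + 51.62
= 330.32 mOsm/kg ≈ 330.3 mOsm/kg
Osmolar gap = measured − calculated = 330 − 330.3 = -0.3 mOsm/kg

-0.3 mOsm/kg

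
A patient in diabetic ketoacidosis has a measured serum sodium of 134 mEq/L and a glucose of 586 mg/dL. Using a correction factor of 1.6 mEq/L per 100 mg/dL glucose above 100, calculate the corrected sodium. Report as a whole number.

Corrected Na = measured Na + 1.6 · (glucose − 100)/100
= 134 + 1.6 · (586 − 100)/100
= 134 + 7.8
= 141.8 mEq/L

142 mEq/L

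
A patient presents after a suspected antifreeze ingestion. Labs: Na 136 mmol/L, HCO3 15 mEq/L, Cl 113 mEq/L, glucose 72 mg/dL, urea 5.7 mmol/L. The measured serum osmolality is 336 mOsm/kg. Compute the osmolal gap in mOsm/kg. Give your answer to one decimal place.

54.3 mOsm/kg

Calculated osmolality = 2·Na + glucose/18 + urea
= 2·136 + 72/18 + 5.7
= 272 + 4 + 5.70
= 281.7 mOsm/kg ≈ 281.7 mOsm/kg
Osmolar gap = measured − calculated = 336 − 281.7 = 54.3 mOsm/kg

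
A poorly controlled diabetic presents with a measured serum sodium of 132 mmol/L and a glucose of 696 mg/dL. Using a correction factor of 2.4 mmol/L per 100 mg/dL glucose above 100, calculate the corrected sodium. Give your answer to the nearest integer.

146 mmol/L

Corrected Na = measured Na + 2.4 · (glucose − 100)/100
= 132 + 2.4 · (696 − 100)/100
= 132 + 14.3
= 146.3 mmol/L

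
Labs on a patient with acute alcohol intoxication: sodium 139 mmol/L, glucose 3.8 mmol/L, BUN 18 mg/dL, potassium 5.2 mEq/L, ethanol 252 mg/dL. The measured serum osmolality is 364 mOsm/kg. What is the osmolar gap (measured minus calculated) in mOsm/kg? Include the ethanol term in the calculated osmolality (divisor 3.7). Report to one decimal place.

Calculated osmolality = 2·Na + glucose + BUN/2.8 + ethanol/3.7
= 2·139 + 3.8 + 18/2.8 + 252/3.7
= 278 + 3.80 + 6.43 + 68.11
= 356.34 mOsm/kg ≈ 356.3 mOsm/kg
Osmolar gap = measured − calculated = 364 − 356.3 = 7.7 mOsm/kg

7.7 mOsm/kg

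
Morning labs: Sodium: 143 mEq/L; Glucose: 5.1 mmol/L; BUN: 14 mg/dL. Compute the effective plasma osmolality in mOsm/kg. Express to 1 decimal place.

291.1 mOsm/kg

Effective osmolality excludes urea (freely permeant across cell membranes):
2·Na + glucose
= 2·143 + 5.1
= 286 + 5.1
= 291.1 mOsm/kg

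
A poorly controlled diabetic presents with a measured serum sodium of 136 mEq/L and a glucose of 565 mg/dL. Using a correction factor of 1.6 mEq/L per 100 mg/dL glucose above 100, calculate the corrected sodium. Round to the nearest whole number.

143 mEq/L

Corrected Na = measured Na + 1.6 · (glucose − 100)/100
= 136 + 1.6 · (565 − 100)/100
= 136 + 7.4
= 143.4 mEq/L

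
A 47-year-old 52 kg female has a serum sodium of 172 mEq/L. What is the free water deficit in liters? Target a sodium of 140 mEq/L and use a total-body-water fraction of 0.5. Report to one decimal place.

5.9 L

TBW = 0.5 · 52 = 26 L
Free water deficit = TBW · (Na/140 − 1)
= 26 · (172/140 − 1)
= 26 · 0.2286
= 5.94 L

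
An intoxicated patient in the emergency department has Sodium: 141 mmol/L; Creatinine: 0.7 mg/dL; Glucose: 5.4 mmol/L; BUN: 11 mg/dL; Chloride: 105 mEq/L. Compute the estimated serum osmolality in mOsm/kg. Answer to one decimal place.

Calculated osmolality = 2·Na + glucose + BUN/2.8
= 2·141 + 5.4 + 11/2.8
= 282 + 5.40 + 3.93
= 291.33 mOsm/kg

291.3 mOsm/kg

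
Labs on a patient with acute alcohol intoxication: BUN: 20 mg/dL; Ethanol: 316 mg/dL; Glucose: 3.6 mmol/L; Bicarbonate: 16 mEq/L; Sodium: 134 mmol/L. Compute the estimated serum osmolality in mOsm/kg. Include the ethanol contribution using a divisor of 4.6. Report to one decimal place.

Calculated osmolality = 2·Na + glucose + BUN/2.8 + ethanol/4.6
= 2·134 + 3.6 + 20/2.8 + 316/4.6
= 268 + 3.60 + 7.14 + 68.70
= 347.44 mOsm/kg

347.4 mOsm/kg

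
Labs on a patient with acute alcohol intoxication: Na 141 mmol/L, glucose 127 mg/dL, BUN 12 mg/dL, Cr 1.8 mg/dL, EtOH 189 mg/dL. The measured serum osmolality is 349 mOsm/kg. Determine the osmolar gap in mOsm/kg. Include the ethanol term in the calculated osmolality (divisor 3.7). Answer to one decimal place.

4.6 mOsm/kg

Calculated osmolality = 2·Na + glucose/18 + BUN/2.8 + ethanol/3.7
= 2·141 + 127/18 + 12/2.8 + 189/3.7
= 282 + 7.06 + 4.29 + 51.08
= 344.43 mOsm/kg ≈ 344.4 mOsm/kg
Osmolar gap = measured − calculated = 349 − 344.4 = 4.6 mOsm/kg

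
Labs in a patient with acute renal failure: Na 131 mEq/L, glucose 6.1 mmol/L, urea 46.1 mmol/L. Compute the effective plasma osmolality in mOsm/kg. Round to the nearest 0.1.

Effective osmolality excludes urea (freely permeant across cell membranes):
2·Na + glucose
= 2·131 + 6.1
= 262 + 6.1
= 268.1 mOsm/kg

268.1 mOsm/kg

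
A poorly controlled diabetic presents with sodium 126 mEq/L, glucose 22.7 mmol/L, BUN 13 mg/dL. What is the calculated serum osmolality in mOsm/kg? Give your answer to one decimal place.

Calculated osmolality = 2·Na + glucose + BUN/2.8
= 2·126 + 22.7 + 13/2.8
= 252 + 22.70 + 4.64
= 279.34 mOsm/kg

279.3 mOsm/kg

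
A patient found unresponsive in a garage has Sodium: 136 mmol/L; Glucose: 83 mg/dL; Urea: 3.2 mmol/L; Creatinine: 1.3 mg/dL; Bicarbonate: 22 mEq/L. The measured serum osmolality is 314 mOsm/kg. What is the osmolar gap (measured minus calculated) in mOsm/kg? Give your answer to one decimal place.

34.2 mOsm/kg

Calculated osmolality = 2·Na + glucose/18 + urea
= 2·136 + 83/18 + 3.2
= 272 + 4.61 + 3.20
= 279.81 mOsm/kg ≈ 279.8 mOsm/kg
Osmolar gap = measured − calculated = 314 − 279.8 = 34.2 mOsm/kg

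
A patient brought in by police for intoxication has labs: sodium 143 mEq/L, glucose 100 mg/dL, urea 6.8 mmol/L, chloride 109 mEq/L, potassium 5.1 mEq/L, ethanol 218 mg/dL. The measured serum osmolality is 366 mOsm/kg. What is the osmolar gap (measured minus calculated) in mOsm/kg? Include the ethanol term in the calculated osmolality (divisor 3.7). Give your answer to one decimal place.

Calculated osmolality = 2·Na + glucose/18 + urea + ethanol/3.7
= 2·143 + 100/18 + 6.8 + 218/3.7
= 286 + 5.56 + 6.80 + 58.92
= 357.28 mOsm/kg ≈ 357.3 mOsm/kg
Osmolar gap = measured − calculated = 366 − 357.3 = 8.7 mOsm/kg

8.7 mOsm/kg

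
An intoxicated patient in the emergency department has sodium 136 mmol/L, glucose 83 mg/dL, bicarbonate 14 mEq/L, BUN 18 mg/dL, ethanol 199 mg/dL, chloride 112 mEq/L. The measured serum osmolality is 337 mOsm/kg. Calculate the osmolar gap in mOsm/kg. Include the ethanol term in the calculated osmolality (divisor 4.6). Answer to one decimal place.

10.7 mOsm/kg

Calculated osmolality = 2·Na + glucose/18 + BUN/2.8 + ethanol/4.6
= 2·136 + 83/18 + 18/2.8 + 199/4.6
= 272 + 4.61 + 6.43 + 43.26
= 326.3 mOsm/kg ≈ 326.3 mOsm/kg
Osmolar gap = measured − calculated = 337 − 326.3 = 10.7 mOsm/kg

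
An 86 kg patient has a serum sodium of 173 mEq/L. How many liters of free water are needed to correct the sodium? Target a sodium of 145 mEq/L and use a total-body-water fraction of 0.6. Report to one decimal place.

TBW = 0.6 · 86 = 51.6 L
Free water deficit = TBW · (Na/145 − 1)
= 51.6 · (173/145 − 1)
= 51.6 · 0.1931
= 9.96 L

10.0 L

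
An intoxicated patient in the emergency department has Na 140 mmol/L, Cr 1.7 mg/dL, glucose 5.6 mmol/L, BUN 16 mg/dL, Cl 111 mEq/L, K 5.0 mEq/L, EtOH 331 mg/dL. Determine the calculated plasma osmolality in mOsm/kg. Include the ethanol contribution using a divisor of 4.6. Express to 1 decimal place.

363.3 mOsm/kg

Calculated osmolality = 2·Na + glucose + BUN/2.8 + ethanol/4.6
= 2·140 + 5.6 + 16/2.8 + 331/4.6
= 280 + 5.60 + 5.71 + 71.96
= 363.27 mOsm/kg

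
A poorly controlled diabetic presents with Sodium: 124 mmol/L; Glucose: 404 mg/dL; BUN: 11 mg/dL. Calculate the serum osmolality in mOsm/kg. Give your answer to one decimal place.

Calculated osmolality = 2·Na + glucose/18 + BUN/2.8
= 2·124 + 404/18 + 11/2.8
= 248 + 22.44 + 3.93
= 274.37 mOsm/kg

274.4 mOsm/kg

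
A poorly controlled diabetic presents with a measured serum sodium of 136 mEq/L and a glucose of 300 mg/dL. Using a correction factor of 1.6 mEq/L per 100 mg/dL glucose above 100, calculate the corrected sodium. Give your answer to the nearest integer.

139 mEq/L

Corrected Na = measured Na + 1.6 · (glucose − 100)/100
= 136 + 1.6 · (300 − 100)/100
= 136 + 3.2
= 139.2 mEq/L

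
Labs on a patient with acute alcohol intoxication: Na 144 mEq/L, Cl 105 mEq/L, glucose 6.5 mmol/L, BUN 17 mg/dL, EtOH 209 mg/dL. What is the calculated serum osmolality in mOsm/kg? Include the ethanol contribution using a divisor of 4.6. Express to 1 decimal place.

Calculated osmolality = 2·Na + glucose + BUN/2.8 + ethanol/4.6
= 2·144 + 6.5 + 17/2.8 + 209/4.6
= 288 + 6.50 + 6.07 + 45.43
= 346 mOsm/kg

346.0 mOsm/kg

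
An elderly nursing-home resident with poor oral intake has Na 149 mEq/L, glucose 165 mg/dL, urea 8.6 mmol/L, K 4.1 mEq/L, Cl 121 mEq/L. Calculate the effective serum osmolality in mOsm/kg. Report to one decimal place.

307.2 mOsm/kg

Effective osmolality excludes urea (freely permeant across cell membranes):
2·Na + glucose/18
= 2·149 + 165/18
= 298 + 9.17
= 307.17 mOsm/kg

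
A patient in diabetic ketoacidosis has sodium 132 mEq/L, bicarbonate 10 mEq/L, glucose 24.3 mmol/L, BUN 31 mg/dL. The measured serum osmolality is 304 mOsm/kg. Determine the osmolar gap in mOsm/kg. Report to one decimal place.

Calculated osmolality = 2·Na + glucose + BUN/2.8
= 2·132 + 24.3 + 31/2.8
= 264 + 24.30 + 11.07
= 299.37 mOsm/kg ≈ 299.4 mOsm/kg
Osmolar gap = measured − calculated = 304 − 299.4 = 4.6 mOsm/kg

4.6 mOsm/kg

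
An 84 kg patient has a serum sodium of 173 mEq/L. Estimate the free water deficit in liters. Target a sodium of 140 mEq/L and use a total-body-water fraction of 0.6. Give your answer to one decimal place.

11.9 L

TBW = 0.6 · 84 = 50.4 L
Free water deficit = TBW · (Na/140 − 1)
= 50.4 · (173/140 − 1)
= 50.4 · 0.2357
= 11.88 L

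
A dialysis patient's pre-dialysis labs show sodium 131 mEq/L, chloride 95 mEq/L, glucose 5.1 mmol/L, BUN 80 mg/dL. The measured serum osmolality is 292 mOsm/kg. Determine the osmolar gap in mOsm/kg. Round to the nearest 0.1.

-3.7 mOsm/kg

Calculated osmolality = 2·Na + glucose + BUN/2.8
= 2·131 + 5.1 + 80/2.8
= 262 + 5.10 + 28.57
= 295.67 mOsm/kg ≈ 295.7 mOsm/kg
Osmolar gap = measured − calculated = 292 − 295.7 = -3.7 mOsm/kg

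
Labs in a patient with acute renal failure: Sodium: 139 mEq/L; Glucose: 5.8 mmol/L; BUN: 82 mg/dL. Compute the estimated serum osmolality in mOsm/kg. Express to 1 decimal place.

313.1 mOsm/kg

Calculated osmolality = 2·Na + glucose + BUN/2.8
= 2·139 + 5.8 + 82/2.8
= 278 + 5.80 + 29.29
= 313.09 mOsm/kg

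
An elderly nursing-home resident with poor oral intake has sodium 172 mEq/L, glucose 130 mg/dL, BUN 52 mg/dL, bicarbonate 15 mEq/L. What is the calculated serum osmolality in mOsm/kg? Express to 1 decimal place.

369.8 mOsm/kg

Calculated osmolality = 2·Na + glucose/18 + BUN/2.8
= 2·172 + 130/18 + 52/2.8
= 344 + 7.22 + 18.57
= 369.79 mOsm/kg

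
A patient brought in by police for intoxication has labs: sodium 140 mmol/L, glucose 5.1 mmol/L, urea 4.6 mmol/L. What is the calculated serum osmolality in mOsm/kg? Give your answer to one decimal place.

Calculated osmolality = 2·Na + glucose + urea
= 2·140 + 5.1 + 4.6
= 280 + 5.10 + 4.60
= 289.7 mOsm/kg

289.7 mOsm/kg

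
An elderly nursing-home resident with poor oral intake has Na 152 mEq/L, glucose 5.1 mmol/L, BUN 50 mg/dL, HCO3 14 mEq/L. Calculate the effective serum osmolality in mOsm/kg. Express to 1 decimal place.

309.1 mOsm/kg

Effective osmolality excludes urea (freely permeant across cell membranes):
2·Na + glucose
= 2·152 + 5.1
= 304 + 5.1
= 309.1 mOsm/kg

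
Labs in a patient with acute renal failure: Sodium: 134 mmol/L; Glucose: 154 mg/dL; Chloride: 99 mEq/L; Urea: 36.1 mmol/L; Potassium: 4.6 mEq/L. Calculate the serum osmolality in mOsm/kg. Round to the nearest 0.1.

Calculated osmolality = 2·Na + glucose/18 + urea
= 2·134 + 154/18 + 36.1
= 268 + 8.56 + 36.10
= 312.66 mOsm/kg

312.7 mOsm/kg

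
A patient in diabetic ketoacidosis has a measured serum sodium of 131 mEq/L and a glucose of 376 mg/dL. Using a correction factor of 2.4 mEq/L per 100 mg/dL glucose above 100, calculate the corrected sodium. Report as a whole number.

138 mEq/L

Corrected Na = measured Na + 2.4 · (glucose − 100)/100
= 131 + 2.4 · (376 − 100)/100
= 131 + 6.6
= 137.6 mEq/L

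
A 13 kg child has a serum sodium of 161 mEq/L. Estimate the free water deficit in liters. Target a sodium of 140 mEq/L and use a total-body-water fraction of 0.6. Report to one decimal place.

TBW = 0.6 · 13 = 7.8 L
Free water deficit = TBW · (Na/140 − 1)
= 7.8 · (161/140 − 1)
= 7.8 · 0.15
= 1.17 L

1.2 L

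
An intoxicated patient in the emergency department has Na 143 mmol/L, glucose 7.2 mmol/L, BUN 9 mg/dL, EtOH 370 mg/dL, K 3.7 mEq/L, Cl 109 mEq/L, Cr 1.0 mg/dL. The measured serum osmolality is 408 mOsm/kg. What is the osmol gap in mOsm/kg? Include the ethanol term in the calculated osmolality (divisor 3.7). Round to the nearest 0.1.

Calculated osmolality = 2·Na + glucose + BUN/2.8 + ethanol/3.7
= 2·143 + 7.2 + 9/2.8 + 370/3.7
= 286 + 7.20 + 3.21 + 100
= 396.41 mOsm/kg ≈ 396.4 mOsm/kg
Osmolar gap = measured − calculated = 408 − 396.4 = 11.6 mOsm/kg

11.6 mOsm/kg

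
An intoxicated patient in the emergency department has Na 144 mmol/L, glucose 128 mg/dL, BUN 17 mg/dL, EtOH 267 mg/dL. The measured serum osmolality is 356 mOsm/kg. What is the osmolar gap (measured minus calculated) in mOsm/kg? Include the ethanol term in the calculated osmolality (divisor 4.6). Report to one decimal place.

Calculated osmolality = 2·Na + glucose/18 + BUN/2.8 + ethanol/4.6
= 2·144 + 128/18 + 17/2.8 + 267/4.6
= 288 + 7.11 + 6.07 + 58.04
= 359.22 mOsm/kg ≈ 359.2 mOsm/kg
Osmolar gap = measured − calculated = 356 − 359.2 = -3.2 mOsm/kg

-3.2 mOsm/kg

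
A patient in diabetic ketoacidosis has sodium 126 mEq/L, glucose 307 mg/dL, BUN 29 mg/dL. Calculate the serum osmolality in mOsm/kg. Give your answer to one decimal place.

Calculated osmolality = 2·Na + glucose/18 + BUN/2.8
= 2·126 + 307/18 + 29/2.8
= 252 + 17.06 + 10.36
= 279.42 mOsm/kg

279.4 mOsm/kg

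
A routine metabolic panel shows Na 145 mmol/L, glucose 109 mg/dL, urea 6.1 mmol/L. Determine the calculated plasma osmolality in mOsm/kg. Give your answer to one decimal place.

Calculated osmolality = 2·Na + glucose/18 + urea
= 2·145 + 109/18 + 6.1
= 290 + 6.06 + 6.10
= 302.16 mOsm/kg

302.2 mOsm/kg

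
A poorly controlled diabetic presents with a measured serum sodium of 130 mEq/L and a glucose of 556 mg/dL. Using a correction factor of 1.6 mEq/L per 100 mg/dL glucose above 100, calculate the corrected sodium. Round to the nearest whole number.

137 mEq/L

Corrected Na = measured Na + 1.6 · (glucose − 100)/100
= 130 + 1.6 · (556 − 100)/100
= 130 + 7.3
= 137.3 mEq/L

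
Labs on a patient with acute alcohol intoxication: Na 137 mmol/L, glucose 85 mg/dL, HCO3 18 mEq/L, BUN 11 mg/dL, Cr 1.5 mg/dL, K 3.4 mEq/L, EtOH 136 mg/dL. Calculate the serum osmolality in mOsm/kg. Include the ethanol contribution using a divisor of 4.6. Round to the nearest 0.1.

Calculated osmolality = 2·Na + glucose/18 + BUN/2.8 + ethanol/4.6
= 2·137 + 85/18 + 11/2.8 + 136/4.6
= 274 + 4.72 + 3.93 + 29.57
= 312.22 mOsm/kg

312.2 mOsm/kg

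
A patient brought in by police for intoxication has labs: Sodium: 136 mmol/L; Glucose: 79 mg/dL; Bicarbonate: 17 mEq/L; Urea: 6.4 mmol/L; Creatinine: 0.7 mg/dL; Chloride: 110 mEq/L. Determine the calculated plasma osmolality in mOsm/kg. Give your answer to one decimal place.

282.8 mOsm/kg

Calculated osmolality = 2·Na + glucose/18 + urea
= 2·136 + 79/18 + 6.4
= 272 + 4.39 + 6.40
= 282.79 mOsm/kg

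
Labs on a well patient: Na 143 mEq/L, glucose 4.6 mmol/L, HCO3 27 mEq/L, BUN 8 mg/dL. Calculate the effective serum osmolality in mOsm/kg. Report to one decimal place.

Effective osmolality excludes urea (freely permeant across cell membranes):
2·Na + glucose
= 2·143 + 4.6
= 286 + 4.6
= 290.6 mOsm/kg

290.6 mOsm/kg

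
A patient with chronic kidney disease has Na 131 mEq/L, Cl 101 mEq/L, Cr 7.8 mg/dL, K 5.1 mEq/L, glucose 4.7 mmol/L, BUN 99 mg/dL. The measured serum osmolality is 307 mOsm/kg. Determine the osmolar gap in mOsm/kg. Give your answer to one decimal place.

4.9 mOsm/kg

Calculated osmolality = 2·Na + glucose + BUN/2.8
= 2·131 + 4.7 + 99/2.8
= 262 + 4.70 + 35.36
= 302.06 mOsm/kg ≈ 302.1 mOsm/kg
Osmolar gap = measured − calculated = 307 − 302.1 = 4.9 mOsm/kg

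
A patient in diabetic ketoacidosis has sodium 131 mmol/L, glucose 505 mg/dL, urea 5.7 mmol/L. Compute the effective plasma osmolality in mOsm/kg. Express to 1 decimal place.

290.1 mOsm/kg

Effective osmolality excludes urea (freely permeant across cell membranes):
2·Na + glucose/18
= 2·131 + 505/18
= 262 + 28.06
= 290.06 mOsm/kg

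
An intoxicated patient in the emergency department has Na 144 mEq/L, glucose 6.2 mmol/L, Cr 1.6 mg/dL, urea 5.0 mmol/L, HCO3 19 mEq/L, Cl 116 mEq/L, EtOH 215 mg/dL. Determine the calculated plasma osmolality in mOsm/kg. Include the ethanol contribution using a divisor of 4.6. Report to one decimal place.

345.9 mOsm/kg

Calculated osmolality = 2·Na + glucose + urea + ethanol/4.6
= 2·144 + 6.2 + 5 + 215/4.6
= 288 + 6.20 + 5 + 46.74
= 345.94 mOsm/kg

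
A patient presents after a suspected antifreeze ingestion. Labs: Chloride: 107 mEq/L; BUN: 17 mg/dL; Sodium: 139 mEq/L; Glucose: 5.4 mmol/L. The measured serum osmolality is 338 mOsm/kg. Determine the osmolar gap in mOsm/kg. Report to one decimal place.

48.5 mOsm/kg

Calculated osmolality = 2·Na + glucose + BUN/2.8
= 2·139 + 5.4 + 17/2.8
= 278 + 5.40 + 6.07
= 289.47 mOsm/kg ≈ 289.5 mOsm/kg
Osmolar gap = measured − calculated = 338 − 289.5 = 48.5 mOsm/kg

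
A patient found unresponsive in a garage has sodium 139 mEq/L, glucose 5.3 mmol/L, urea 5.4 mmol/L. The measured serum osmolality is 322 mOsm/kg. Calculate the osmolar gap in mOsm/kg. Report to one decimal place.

Calculated osmolality = 2·Na + glucose + urea
= 2·139 + 5.3 + 5.4
= 278 + 5.30 + 5.40
= 288.7 mOsm/kg ≈ 288.7 mOsm/kg
Osmolar gap = measured − calculated = 322 − 288.7 = 33.3 mOsm/kg

33.3 mOsm/kg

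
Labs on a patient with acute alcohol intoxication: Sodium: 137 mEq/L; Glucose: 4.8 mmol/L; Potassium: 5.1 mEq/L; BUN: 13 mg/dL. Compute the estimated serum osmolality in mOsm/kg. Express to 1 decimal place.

283.4 mOsm/kg

Calculated osmolality = 2·Na + glucose + BUN/2.8
= 2·137 + 4.8 + 13/2.8
= 274 + 4.80 + 4.64
= 283.44 mOsm/kg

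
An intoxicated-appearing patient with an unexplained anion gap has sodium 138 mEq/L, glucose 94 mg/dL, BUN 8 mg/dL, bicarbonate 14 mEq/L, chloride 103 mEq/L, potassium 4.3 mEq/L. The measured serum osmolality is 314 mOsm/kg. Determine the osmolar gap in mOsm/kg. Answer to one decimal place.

29.9 mOsm/kg

Calculated osmolality = 2·Na + glucose/18 + BUN/2.8
= 2·138 + 94/18 + 8/2.8
= 276 + 5.22 + 2.86
= 284.08 mOsm/kg ≈ 284.1 mOsm/kg
Osmolar gap = measured − calculated = 314 − 284.1 = 29.9 mOsm/kg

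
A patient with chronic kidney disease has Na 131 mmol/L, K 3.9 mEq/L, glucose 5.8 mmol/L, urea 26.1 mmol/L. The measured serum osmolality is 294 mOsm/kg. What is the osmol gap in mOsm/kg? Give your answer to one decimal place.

0.1 mOsm/kg

Calculated osmolality = 2·Na + glucose + urea
= 2·131 + 5.8 + 26.1
= 262 + 5.80 + 26.10
= 293.9 mOsm/kg ≈ 293.9 mOsm/kg
Osmolar gap = measured − calculated = 294 − 293.9 = 0.1 mOsm/kg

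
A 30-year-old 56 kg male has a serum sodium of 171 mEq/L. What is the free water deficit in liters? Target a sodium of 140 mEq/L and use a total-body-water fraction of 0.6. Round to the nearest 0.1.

TBW = 0.6 · 56 = 33.6 L
Free water deficit = TBW · (Na/140 − 1)
= 33.6 · (171/140 − 1)
= 33.6 · 0.2214
= 7.44 L

7.4 L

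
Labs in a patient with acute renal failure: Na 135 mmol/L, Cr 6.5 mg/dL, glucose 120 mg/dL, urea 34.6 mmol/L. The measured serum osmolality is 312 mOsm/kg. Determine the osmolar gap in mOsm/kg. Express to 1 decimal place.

Calculated osmolality = 2·Na + glucose/18 + urea
= 2·135 + 120/18 + 34.6
= 270 + 6.67 + 34.60
= 311.27 mOsm/kg ≈ 311.3 mOsm/kg
Osmolar gap = measured − calculated = 312 − 311.3 = 0.7 mOsm/kg

0.7 mOsm/kg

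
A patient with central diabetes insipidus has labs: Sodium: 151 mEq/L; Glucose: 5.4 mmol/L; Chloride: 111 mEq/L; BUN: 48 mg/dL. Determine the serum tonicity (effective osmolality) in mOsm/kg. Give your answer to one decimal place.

307.4 mOsm/kg

Effective osmolality excludes urea (freely permeant across cell membranes):
2·Na + glucose
= 2·151 + 5.4
= 302 + 5.4
= 307.4 mOsm/kg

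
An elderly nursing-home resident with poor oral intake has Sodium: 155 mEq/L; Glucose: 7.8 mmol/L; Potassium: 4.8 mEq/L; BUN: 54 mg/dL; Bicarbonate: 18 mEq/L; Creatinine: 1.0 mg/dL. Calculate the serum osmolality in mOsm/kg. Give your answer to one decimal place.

337.1 mOsm/kg

Calculated osmolality = 2·Na + glucose + BUN/2.8
= 2·155 + 7.8 + 54/2.8
= 310 + 7.80 + 19.29
= 337.09 mOsm/kg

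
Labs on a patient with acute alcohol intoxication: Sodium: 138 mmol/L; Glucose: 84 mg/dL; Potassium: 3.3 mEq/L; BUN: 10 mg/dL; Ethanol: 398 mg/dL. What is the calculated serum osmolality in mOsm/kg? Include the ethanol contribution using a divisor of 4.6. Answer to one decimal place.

Calculated osmolality = 2·Na + glucose/18 + BUN/2.8 + ethanol/4.6
= 2·138 + 84/18 + 10/2.8 + 398/4.6
= 276 + 4.67 + 3.57 + 86.52
= 370.76 mOsm/kg

370.8 mOsm/kg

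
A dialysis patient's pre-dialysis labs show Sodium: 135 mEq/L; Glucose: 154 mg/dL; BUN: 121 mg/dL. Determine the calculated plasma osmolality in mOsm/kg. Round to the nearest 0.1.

Calculated osmolality = 2·Na + glucose/18 + BUN/2.8
= 2·135 + 154/18 + 121/2.8
= 270 + 8.56 + 43.21
= 321.77 mOsm/kg

321.8 mOsm/kg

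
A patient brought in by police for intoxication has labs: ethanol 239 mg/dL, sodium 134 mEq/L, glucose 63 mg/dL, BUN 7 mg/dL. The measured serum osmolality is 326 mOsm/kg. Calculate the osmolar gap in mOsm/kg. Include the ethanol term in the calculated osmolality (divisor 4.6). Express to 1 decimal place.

Calculated osmolality = 2·Na + glucose/18 + BUN/2.8 + ethanol/4.6
= 2·134 + 63/18 + 7/2.8 + 239/4.6
= 268 + 3.50 + 2.50 + 51.96
= 325.96 mOsm/kg ≈ 326.0 mOsm/kg
Osmolar gap = measured − calculated = 326 − 326.0 = 0.0 mOsm/kg

0.0 mOsm/kg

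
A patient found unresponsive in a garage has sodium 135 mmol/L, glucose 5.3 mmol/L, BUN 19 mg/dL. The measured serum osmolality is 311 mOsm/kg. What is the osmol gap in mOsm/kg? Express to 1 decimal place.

28.9 mOsm/kg

Calculated osmolality = 2·Na + glucose + BUN/2.8
= 2·135 + 5.3 + 19/2.8
= 270 + 5.30 + 6.79
= 282.09 mOsm/kg ≈ 282.1 mOsm/kg
Osmolar gap = measured − calculated = 311 − 282.1 = 28.9 mOsm/kg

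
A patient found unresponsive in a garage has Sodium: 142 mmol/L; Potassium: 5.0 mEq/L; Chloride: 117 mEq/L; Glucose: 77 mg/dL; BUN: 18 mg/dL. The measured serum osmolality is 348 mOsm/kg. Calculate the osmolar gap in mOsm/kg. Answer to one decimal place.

Calculated osmolality = 2·Na + glucose/18 + BUN/2.8
= 2·142 + 77/18 + 18/2.8
= 284 + 4.28 + 6.43
= 294.71 mOsm/kg ≈ 294.7 mOsm/kg
Osmolar gap = measured − calculated = 348 − 294.7 = 53.3 mOsm/kg

53.3 mOsm/kg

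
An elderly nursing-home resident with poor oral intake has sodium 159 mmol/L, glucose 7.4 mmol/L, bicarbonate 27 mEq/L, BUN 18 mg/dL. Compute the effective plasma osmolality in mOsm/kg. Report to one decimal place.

Effective osmolality excludes urea (freely permeant across cell membranes):
2·Na + glucose
= 2·159 + 7.4
= 318 + 7.4
= 325.4 mOsm/kg

325.4 mOsm/kg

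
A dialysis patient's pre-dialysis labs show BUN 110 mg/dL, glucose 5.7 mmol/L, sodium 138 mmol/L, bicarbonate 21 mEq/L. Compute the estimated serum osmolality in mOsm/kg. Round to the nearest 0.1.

321.0 mOsm/kg

Calculated osmolality = 2·Na + glucose + BUN/2.8
= 2·138 + 5.7 + 110/2.8
= 276 + 5.70 + 39.29
= 320.99 mOsm/kg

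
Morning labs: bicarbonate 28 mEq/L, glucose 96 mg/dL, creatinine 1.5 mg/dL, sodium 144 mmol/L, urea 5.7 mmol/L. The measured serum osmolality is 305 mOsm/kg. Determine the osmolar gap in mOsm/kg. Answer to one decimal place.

6.0 mOsm/kg

Calculated osmolality = 2·Na + glucose/18 + urea
= 2·144 + 96/18 + 5.7
= 288 + 5.33 + 5.70
= 299.03 mOsm/kg ≈ 299.0 mOsm/kg
Osmolar gap = measured − calculated = 305 − 299.0 = 6.0 mOsm/kg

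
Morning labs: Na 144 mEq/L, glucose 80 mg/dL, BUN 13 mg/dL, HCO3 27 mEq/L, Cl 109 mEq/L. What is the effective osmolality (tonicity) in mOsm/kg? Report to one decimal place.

Effective osmolality excludes urea (freely permeant across cell membranes):
2·Na + glucose/18
= 2·144 + 80/18
= 288 + 4.44
= 292.44 mOsm/kg

292.4 mOsm/kg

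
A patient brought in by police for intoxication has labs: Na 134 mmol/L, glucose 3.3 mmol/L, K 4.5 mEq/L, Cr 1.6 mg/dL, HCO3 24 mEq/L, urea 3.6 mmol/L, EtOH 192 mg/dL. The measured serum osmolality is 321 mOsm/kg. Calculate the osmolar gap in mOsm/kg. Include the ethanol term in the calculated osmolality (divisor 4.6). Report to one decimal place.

Calculated osmolality = 2·Na + glucose + urea + ethanol/4.6
= 2·134 + 3.3 + 3.6 + 192/4.6
= 268 + 3.30 + 3.60 + 41.74
= 316.64 mOsm/kg ≈ 316.6 mOsm/kg
Osmolar gap = measured − calculated = 321 − 316.6 = 4.4 mOsm/kg

4.4 mOsm/kg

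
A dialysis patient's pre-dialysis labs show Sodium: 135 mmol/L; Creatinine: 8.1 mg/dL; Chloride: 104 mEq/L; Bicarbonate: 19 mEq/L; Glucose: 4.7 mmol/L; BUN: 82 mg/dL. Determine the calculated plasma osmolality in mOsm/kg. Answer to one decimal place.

Calculated osmolality = 2·Na + glucose + BUN/2.8
= 2·135 + 4.7 + 82/2.8
= 270 + 4.70 + 29.29
= 303.99 mOsm/kg

304.0 mOsm/kg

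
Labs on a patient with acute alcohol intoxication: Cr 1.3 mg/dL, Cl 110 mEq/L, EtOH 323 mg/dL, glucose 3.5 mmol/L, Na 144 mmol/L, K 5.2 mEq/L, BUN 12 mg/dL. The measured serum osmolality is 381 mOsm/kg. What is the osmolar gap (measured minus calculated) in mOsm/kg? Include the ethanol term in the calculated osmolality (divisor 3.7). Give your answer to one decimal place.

Calculated osmolality = 2·Na + glucose + BUN/2.8 + ethanol/3.7
= 2·144 + 3.5 + 12/2.8 + 323/3.7
= 288 + 3.50 + 4.29 + 87.30
= 383.09 mOsm/kg ≈ 383.1 mOsm/kg
Osmolar gap = measured − calculated = 381 − 383.1 = -2.1 mOsm/kg

-2.1 mOsm/kg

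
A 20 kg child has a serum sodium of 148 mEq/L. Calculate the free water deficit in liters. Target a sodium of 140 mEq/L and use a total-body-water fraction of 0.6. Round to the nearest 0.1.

0.7 L

TBW = 0.6 · 20 = 12 L
Free water deficit = TBW · (Na/140 − 1)
= 12 · (148/140 − 1)
= 12 · 0.0571
= 0.69 L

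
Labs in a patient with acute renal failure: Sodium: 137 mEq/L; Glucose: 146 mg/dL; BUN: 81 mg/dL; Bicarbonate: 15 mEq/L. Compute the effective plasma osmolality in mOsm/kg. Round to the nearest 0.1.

282.1 mOsm/kg

Effective osmolality excludes urea (freely permeant across cell membranes):
2·Na + glucose/18
= 2·137 + 146/18
= 274 + 8.11
= 282.11 mOsm/kg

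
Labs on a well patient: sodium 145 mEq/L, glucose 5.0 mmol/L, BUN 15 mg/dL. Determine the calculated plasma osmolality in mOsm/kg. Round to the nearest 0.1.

300.4 mOsm/kg

Calculated osmolality = 2·Na + glucose + BUN/2.8
= 2·145 + 5 + 15/2.8
= 290 + 5 + 5.36
= 300.36 mOsm/kg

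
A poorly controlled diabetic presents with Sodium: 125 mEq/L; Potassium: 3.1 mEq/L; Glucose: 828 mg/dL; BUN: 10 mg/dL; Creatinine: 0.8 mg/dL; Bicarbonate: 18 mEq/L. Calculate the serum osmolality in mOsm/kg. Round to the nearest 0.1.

299.6 mOsm/kg

Calculated osmolality = 2·Na + glucose/18 + BUN/2.8
= 2·125 + 828/18 + 10/2.8
= 250 + 46 + 3.57
= 299.57 mOsm/kg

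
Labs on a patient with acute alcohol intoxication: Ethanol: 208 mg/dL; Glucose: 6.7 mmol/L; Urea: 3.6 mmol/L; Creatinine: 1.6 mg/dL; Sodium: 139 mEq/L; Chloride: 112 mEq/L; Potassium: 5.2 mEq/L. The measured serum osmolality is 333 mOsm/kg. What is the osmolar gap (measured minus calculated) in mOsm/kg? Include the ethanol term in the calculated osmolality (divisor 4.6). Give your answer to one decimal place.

-0.5 mOsm/kg

Calculated osmolality = 2·Na + glucose + urea + ethanol/4.6
= 2·139 + 6.7 + 3.6 + 208/4.6
= 278 + 6.70 + 3.60 + 45.22
= 333.52 mOsm/kg ≈ 333.5 mOsm/kg
Osmolar gap = measured − calculated = 333 − 333.5 = -0.5 mOsm/kg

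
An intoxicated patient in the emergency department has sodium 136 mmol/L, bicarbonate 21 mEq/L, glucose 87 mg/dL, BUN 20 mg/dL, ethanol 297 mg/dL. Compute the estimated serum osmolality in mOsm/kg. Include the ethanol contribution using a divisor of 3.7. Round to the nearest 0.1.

Calculated osmolality = 2·Na + glucose/18 + BUN/2.8 + ethanol/3.7
= 2·136 + 87/18 + 20/2.8 + 297/3.7
= 272 + 4.83 + 7.14 + 80.27
= 364.24 mOsm/kg

364.2 mOsm/kg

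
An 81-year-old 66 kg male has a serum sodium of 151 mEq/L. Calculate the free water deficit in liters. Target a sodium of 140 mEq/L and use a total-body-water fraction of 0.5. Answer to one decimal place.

2.6 L

TBW = 0.5 · 66 = 33 L
Free water deficit = TBW · (Na/140 − 1)
= 33 · (151/140 − 1)
= 33 · 0.0786
= 2.59 L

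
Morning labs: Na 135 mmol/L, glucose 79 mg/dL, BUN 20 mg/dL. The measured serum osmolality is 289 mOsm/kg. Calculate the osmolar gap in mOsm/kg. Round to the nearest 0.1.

7.5 mOsm/kg

Calculated osmolality = 2·Na + glucose/18 + BUN/2.8
= 2·135 + 79/18 + 20/2.8
= 270 + 4.39 + 7.14
= 281.53 mOsm/kg ≈ 281.5 mOsm/kg
Osmolar gap = measured − calculated = 289 − 281.5 = 7.5 mOsm/kg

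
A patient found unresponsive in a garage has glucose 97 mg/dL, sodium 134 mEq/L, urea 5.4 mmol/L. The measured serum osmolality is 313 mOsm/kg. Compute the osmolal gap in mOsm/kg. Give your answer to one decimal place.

Calculated osmolality = 2·Na + glucose/18 + urea
= 2·134 + 97/18 + 5.4
= 268 + 5.39 + 5.40
= 278.79 mOsm/kg ≈ 278.8 mOsm/kg
Osmolar gap = measured − calculated = 313 − 278.8 = 34.2 mOsm/kg

34.2 mOsm/kg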